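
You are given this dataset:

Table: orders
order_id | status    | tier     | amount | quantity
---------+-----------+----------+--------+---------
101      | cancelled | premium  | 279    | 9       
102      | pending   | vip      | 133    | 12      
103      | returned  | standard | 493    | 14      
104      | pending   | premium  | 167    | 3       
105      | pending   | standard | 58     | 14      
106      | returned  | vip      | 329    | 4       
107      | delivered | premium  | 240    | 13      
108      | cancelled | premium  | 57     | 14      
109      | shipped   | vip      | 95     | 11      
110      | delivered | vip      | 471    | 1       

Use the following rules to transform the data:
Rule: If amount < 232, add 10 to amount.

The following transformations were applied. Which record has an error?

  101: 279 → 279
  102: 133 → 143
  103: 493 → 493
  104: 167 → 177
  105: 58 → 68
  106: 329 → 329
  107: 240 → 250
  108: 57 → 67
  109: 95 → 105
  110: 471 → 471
Record 107 has an error. The correct transformed value should be 240, not 250.

Step 1: Check each record against the rule
Step 2: Record 107 has amount = 240
Step 3: Since 240 >= 232, the bonus should not have been applied
Step 4: Correct value = 240, but claimed value = 250
Conclusion: Record 107 has the error.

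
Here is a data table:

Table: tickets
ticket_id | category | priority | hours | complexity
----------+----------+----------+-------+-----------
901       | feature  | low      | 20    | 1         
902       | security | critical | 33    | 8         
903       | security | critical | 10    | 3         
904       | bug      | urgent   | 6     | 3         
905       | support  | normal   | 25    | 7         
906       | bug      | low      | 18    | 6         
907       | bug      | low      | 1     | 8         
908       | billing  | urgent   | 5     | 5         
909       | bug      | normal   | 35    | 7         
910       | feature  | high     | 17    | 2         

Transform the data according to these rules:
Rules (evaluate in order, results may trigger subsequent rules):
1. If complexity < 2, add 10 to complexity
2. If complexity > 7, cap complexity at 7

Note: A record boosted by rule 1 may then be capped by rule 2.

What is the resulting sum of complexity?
54

Step 1: Apply rule 1 to records with complexity < 2
  - 1 records get bonus of 10
  - Of these, 1 records then exceed 7 and get capped
Step 2: Apply rule 2 to records with complexity > 7
  - 2 records (original) are capped
Step 3: Calculate final sum = 54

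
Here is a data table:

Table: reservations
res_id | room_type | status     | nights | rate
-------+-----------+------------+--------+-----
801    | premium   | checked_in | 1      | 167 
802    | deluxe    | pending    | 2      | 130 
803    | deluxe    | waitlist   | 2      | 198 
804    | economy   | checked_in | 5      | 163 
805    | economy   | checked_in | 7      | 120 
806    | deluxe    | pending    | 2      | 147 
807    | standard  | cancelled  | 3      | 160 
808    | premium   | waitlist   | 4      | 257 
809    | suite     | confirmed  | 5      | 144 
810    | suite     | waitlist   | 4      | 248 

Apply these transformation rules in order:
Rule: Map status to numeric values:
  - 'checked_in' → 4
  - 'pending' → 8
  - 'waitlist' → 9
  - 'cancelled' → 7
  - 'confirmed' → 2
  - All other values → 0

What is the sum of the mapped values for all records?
64

Step 1: Apply mapping to each record
Step 2: Count by status:
  'checked_in': 3 records × 4 = 12
  'pending': 2 records × 8 = 16
  'waitlist': 3 records × 9 = 27
  'cancelled': 1 records × 7 = 7
  'confirmed': 1 records × 2 = 2
Step 3: Sum all mapped values = 64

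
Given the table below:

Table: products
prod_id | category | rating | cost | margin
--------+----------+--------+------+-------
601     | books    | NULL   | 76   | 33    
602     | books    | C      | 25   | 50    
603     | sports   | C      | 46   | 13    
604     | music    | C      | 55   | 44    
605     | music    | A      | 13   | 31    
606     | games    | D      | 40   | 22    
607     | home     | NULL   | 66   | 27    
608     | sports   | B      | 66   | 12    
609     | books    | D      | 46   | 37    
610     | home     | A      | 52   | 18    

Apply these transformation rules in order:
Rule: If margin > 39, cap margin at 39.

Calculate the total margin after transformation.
271

Step 1: 2 records have margin > 39
Step 2: These records originally summed to 94
Step 3: After capping: 2 × 39 = 78
Step 4: Unaffected records sum: 193
Step 5: Final sum = 78 + 193 = 271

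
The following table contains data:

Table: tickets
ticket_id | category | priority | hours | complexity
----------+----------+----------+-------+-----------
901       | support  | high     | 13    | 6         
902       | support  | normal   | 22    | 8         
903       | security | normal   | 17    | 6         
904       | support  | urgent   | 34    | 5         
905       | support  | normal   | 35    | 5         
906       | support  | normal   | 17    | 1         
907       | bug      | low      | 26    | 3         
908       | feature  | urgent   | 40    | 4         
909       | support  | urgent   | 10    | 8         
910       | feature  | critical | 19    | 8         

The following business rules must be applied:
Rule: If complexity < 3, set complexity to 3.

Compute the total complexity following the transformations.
56

Step 1: 1 records have complexity < 3
Step 2: These records originally summed to 1
Step 3: After setting to minimum: 1 × 3 = 3
Step 4: Unaffected records sum: 53
Step 5: Final sum = 3 + 53 = 56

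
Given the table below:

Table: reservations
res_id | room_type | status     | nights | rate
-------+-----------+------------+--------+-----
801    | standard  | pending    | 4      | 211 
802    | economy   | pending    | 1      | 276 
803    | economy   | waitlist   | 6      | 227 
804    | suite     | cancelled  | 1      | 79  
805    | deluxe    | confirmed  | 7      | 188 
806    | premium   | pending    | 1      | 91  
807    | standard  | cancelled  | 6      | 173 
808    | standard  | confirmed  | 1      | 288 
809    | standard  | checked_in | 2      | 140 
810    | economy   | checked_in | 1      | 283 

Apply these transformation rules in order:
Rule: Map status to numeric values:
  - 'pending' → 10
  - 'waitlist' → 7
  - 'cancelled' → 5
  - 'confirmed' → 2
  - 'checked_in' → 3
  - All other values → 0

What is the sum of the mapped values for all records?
57

Step 1: Apply mapping to each record
Step 2: Count by status:
  'pending': 3 records × 10 = 30
  'waitlist': 1 records × 7 = 7
  'cancelled': 2 records × 5 = 10
  'confirmed': 2 records × 2 = 4
  'checked_in': 2 records × 3 = 6
Step 3: Sum all mapped values = 57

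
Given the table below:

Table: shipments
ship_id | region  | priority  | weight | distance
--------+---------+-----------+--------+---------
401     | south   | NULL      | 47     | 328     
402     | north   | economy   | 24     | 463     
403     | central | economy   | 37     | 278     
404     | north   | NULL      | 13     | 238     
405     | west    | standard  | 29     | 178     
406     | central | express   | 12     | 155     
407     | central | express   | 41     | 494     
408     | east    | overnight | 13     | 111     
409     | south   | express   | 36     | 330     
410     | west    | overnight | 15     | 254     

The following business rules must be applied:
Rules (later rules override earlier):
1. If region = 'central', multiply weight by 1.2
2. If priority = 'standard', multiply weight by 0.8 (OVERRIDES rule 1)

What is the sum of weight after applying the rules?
279.2

Step 1: Rule 2 takes priority for records with priority = 'standard'
  - 1 records: 29 × 0.8 = 23.2
Step 2: Rule 1 applies to remaining records with region = 'central'
  - 3 records: 90 × 1.2 = 108.0
Step 3: Other records unchanged: 148
Step 4: Final sum = 23.2 + 108.0 + 148 = 279.2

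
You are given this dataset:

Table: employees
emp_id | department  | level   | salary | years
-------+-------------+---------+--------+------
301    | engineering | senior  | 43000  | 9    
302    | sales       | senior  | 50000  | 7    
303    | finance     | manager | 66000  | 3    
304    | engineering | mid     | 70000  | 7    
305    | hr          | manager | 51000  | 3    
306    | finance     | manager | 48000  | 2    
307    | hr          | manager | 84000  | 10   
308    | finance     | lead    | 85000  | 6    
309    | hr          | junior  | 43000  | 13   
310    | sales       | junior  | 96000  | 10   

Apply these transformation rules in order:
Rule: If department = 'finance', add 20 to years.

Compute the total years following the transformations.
130

Step 1: Count records where department = 'finance': 3
Step 2: Total bonus added: 3 × 20 = 60
Step 3: Original sum of years: 70
Step 4: Final sum = 70 + 60 = 130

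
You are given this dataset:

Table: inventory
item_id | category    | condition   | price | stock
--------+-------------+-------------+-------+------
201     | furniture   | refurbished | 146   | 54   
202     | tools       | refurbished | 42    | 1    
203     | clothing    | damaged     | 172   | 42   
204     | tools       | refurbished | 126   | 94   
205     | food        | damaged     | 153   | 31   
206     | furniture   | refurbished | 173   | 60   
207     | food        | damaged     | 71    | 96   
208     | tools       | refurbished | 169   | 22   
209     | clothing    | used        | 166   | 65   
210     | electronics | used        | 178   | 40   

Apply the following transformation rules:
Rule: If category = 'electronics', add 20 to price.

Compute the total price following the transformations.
1416

Step 1: Count records where category = 'electronics': 1
Step 2: Total bonus added: 1 × 20 = 20
Step 3: Original sum of price: 1396
Step 4: Final sum = 1396 + 20 = 1416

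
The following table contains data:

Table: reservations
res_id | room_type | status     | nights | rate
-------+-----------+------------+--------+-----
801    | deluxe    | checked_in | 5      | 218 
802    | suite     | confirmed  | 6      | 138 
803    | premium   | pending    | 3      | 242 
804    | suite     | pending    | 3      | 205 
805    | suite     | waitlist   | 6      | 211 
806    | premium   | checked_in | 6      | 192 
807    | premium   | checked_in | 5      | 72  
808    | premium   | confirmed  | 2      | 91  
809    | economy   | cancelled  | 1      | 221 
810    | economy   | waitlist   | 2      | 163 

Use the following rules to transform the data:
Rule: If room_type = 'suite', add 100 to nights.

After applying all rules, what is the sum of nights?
339

Step 1: Count records where room_type = 'suite': 3
Step 2: Total bonus added: 3 × 100 = 300
Step 3: Original sum of nights: 39
Step 4: Final sum = 39 + 300 = 339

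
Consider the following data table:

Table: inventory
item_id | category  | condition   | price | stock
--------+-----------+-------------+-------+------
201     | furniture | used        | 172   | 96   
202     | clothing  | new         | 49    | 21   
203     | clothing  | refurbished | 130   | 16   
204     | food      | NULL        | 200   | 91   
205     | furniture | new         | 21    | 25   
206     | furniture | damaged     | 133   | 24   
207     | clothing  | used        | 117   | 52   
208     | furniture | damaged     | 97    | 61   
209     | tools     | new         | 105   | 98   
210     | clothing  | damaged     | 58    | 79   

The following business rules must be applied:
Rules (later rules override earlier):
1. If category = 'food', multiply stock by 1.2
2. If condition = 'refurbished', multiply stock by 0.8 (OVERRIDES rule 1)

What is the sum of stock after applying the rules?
578.0

Step 1: Rule 2 takes priority for records with condition = 'refurbished'
  - 1 records: 16 × 0.8 = 12.8
Step 2: Rule 1 applies to remaining records with category = 'food'
  - 1 records: 91 × 1.2 = 109.2
Step 3: Other records unchanged: 456
Step 4: Final sum = 12.8 + 109.2 + 456 = 578.0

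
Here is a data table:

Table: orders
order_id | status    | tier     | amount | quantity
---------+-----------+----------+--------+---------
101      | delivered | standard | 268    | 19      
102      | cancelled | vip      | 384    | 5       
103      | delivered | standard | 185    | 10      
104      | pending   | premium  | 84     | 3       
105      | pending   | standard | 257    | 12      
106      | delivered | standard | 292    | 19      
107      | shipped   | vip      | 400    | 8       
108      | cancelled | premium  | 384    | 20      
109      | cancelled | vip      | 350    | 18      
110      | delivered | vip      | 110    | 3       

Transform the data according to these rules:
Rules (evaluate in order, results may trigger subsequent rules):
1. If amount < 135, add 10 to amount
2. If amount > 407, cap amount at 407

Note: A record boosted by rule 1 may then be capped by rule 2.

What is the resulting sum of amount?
2734

Step 1: Apply rule 1 to records with amount < 135
  - 2 records get bonus of 10
  - Of these, 0 records then exceed 407 and get capped
Step 2: Apply rule 2 to records with amount > 407
  - 0 records (original) are capped
Step 3: Calculate final sum = 2734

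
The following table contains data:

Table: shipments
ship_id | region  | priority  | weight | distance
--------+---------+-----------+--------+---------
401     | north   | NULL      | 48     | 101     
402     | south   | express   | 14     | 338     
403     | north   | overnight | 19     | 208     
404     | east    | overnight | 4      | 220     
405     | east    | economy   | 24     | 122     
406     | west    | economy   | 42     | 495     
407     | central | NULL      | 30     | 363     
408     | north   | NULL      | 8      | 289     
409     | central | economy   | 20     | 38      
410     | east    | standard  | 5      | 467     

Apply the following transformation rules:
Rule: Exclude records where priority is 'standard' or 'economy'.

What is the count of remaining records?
6

Step 1: Count records to exclude
  - 1 (standard) + 3 (economy) = 4 records
Step 2: Total records: 10
Step 3: Remaining = 10 - 4 = 6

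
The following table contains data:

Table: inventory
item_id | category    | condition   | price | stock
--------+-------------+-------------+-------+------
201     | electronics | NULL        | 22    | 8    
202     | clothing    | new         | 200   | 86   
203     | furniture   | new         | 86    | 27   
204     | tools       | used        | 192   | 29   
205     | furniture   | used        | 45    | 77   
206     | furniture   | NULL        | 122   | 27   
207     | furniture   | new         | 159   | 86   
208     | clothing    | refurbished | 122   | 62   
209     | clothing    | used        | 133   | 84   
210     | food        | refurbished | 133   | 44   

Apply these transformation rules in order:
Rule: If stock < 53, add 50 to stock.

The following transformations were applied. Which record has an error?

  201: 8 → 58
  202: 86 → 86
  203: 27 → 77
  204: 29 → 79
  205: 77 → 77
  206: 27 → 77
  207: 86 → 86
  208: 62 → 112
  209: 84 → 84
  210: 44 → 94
Record 208 has an error. The correct transformed value should be 62, not 112.

Step 1: Check each record against the rule
Step 2: Record 208 has stock = 62
Step 3: Since 62 >= 53, the bonus should not have been applied
Step 4: Correct value = 62, but claimed value = 112
Conclusion: Record 208 has the error.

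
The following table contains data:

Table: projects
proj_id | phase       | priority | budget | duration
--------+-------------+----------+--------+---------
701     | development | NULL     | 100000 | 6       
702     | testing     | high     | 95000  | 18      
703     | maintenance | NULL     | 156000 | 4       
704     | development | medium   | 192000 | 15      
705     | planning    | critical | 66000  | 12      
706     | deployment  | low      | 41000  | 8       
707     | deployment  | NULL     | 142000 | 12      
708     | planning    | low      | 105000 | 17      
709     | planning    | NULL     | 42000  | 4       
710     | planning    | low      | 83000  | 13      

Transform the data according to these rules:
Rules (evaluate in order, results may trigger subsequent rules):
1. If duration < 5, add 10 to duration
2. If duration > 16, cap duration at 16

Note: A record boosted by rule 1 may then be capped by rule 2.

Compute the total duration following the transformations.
126

Step 1: Apply rule 1 to records with duration < 5
  - 2 records get bonus of 10
  - Of these, 0 records then exceed 16 and get capped
Step 2: Apply rule 2 to records with duration > 16
  - 2 records (original) are capped
Step 3: Calculate final sum = 126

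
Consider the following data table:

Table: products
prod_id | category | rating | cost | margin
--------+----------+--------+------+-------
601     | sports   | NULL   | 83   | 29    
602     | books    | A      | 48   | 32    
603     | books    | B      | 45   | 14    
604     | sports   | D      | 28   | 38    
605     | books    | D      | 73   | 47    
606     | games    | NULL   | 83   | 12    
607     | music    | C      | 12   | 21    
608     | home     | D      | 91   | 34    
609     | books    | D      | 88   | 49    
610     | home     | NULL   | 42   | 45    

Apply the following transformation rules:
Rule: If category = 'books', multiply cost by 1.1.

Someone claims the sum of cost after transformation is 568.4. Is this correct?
No, the correct result is 618.4.

Step 1: Calculate the correct sum after transformation
Step 2: Apply multiplier 1.1 to records where category = 'books'
Step 3: Correct result = 618.4
Step 4: Claimed result = 568.4
Step 5: 618.4 ≠ 568.4
Conclusion: The claimed result is incorrect. The correct answer is 618.4.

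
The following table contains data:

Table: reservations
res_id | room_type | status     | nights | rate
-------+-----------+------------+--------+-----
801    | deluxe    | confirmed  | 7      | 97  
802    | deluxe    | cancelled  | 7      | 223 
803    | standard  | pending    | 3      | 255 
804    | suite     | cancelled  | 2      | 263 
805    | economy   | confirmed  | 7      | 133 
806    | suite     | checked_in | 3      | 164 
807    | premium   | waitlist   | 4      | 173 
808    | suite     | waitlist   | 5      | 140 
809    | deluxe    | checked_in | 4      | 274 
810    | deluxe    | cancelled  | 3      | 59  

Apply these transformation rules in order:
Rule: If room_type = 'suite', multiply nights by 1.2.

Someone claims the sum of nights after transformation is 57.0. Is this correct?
No, the correct result is 47.0.

Step 1: Calculate the correct sum after transformation
Step 2: Apply multiplier 1.2 to records where room_type = 'suite'
Step 3: Correct result = 47.0
Step 4: Claimed result = 57.0
Step 5: 47.0 ≠ 57.0
Conclusion: The claimed result is incorrect. The correct answer is 47.0.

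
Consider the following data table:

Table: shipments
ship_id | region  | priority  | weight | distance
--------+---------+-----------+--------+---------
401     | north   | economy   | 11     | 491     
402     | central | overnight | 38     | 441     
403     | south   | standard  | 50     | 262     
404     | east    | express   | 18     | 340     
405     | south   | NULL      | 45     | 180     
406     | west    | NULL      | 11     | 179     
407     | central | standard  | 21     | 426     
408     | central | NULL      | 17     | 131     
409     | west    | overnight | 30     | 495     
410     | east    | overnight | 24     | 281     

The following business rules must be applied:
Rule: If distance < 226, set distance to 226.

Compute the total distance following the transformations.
3414

Step 1: 3 records have distance < 226
Step 2: These records originally summed to 490
Step 3: After setting to minimum: 3 × 226 = 678
Step 4: Unaffected records sum: 2736
Step 5: Final sum = 678 + 2736 = 3414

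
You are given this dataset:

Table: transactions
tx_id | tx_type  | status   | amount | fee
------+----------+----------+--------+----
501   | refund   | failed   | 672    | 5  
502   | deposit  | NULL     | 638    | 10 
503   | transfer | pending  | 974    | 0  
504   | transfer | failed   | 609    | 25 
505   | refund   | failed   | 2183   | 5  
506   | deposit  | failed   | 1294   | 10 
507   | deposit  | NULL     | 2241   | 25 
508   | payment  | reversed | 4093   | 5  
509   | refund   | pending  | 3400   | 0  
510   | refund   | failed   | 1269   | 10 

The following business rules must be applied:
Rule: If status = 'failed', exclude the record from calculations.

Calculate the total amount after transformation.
11346

Step 1: Identify records where status = 'failed'
Step 2: The excluded records sum to 6027
Step 3: Original total amount = 17373
Step 4: Remaining total = 17373 - 6027 = 11346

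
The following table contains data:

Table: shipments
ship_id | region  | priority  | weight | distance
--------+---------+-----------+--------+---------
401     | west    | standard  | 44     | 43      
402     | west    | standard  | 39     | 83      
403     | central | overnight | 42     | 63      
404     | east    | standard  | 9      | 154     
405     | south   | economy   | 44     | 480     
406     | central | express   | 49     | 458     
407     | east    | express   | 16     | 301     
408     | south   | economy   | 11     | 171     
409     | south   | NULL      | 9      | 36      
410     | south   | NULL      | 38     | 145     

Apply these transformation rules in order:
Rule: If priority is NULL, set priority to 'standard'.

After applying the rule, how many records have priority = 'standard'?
5

Step 1: Count records where priority IS NULL
Step 2: Found 2 records with NULL priority
Step 3: These records will have priority set to 'standard'
Step 4: Records already having priority = 'standard': 3
Step 5: Answer: 2 + 3 = 5 records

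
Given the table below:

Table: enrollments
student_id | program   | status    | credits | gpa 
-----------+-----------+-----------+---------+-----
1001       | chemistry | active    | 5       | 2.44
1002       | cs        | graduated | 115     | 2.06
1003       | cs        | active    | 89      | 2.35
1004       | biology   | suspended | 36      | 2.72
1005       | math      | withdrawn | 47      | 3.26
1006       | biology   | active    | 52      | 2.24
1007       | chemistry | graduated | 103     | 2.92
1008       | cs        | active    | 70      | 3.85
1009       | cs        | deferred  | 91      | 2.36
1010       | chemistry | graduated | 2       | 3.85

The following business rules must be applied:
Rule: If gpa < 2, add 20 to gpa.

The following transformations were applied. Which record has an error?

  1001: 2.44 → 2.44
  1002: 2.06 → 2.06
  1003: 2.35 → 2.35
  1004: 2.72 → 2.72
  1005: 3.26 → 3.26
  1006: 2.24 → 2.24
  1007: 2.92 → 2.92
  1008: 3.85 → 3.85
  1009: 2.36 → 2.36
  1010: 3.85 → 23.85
Record 1010 has an error. The correct transformed value should be 3.85, not 23.85.

Step 1: Check each record against the rule
Step 2: Record 1010 has gpa = 3.85
Step 3: Since 3.85 >= 2, the bonus should not have been applied
Step 4: Correct value = 3.85, but claimed value = 23.85
Conclusion: Record 1010 has the error.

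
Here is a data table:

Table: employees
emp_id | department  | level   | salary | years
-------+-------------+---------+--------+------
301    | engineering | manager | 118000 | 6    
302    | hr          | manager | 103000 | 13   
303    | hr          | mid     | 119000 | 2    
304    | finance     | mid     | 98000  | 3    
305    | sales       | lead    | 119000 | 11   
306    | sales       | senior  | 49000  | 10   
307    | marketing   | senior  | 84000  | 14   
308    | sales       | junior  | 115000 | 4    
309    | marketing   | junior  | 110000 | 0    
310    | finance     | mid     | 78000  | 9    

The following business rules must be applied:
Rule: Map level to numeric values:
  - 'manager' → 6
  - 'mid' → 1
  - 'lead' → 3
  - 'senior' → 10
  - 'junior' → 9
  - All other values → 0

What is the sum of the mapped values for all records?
56

Step 1: Apply mapping to each record
Step 2: Count by status:
  'manager': 2 records × 6 = 12
  'mid': 3 records × 1 = 3
  'lead': 1 records × 3 = 3
  'senior': 2 records × 10 = 20
  'junior': 2 records × 9 = 18
Step 3: Sum all mapped values = 56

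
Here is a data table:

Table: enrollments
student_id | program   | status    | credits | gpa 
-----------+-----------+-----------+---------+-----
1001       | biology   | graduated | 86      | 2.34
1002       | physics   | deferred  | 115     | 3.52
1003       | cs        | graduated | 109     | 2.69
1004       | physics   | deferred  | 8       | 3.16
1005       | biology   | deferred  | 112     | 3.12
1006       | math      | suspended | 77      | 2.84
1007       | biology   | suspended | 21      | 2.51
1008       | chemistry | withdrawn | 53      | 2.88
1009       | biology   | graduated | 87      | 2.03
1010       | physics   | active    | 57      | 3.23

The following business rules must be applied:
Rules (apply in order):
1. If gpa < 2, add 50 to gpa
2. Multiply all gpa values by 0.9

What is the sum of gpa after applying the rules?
25.49

Step 1: Apply Rule 1 - Add 50 to records with gpa < 2
  - 0 records affected: 0 + (0 × 50) = 0
  - Unaffected records: 28.32
  - Sum after Rule 1: 28.32
Step 2: Apply Rule 2 - Multiply all by 0.9
  - 28.32 × 0.9 = 25.49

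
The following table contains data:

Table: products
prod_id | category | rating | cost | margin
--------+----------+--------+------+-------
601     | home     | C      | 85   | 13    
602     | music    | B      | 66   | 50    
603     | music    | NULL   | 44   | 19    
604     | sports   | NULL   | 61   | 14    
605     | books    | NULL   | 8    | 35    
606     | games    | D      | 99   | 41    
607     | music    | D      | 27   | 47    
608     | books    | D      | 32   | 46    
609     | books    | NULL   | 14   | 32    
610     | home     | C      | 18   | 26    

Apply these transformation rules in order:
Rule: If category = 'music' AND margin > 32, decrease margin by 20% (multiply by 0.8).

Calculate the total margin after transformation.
303.6

Step 1: Find records where category = 'music' AND margin > 32
Step 2: 2 records match, summing to 97
Step 3: After multiplier: 97 × 0.8 = 77.6
Step 4: Unaffected records sum: 226
Step 5: Final sum = 77.6 + 226 = 303.6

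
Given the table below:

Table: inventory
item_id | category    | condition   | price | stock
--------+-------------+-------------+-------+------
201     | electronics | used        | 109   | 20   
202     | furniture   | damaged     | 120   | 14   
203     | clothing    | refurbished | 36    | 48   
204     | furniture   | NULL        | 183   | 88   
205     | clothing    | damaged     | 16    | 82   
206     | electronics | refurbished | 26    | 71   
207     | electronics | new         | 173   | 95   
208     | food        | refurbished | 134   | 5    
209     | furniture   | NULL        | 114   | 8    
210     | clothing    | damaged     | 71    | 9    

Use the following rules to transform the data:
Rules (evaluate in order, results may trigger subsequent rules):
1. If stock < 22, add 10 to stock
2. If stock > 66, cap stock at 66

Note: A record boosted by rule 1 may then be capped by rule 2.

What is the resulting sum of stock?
418

Step 1: Apply rule 1 to records with stock < 22
  - 5 records get bonus of 10
  - Of these, 0 records then exceed 66 and get capped
Step 2: Apply rule 2 to records with stock > 66
  - 4 records (original) are capped
Step 3: Calculate final sum = 418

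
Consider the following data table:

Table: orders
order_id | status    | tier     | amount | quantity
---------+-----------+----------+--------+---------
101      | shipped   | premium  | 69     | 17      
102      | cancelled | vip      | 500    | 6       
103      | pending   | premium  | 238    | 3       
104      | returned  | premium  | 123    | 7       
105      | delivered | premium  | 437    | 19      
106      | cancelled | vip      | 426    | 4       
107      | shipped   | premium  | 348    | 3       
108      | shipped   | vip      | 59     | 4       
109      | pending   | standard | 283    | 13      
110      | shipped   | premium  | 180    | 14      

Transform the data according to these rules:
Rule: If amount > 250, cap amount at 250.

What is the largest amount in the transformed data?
250

Step 1: Original maximum amount = 500
Step 2: Apply cap at 250
Step 3: 5 records had amount > 250 and were capped
Step 4: Maximum after transformation = 250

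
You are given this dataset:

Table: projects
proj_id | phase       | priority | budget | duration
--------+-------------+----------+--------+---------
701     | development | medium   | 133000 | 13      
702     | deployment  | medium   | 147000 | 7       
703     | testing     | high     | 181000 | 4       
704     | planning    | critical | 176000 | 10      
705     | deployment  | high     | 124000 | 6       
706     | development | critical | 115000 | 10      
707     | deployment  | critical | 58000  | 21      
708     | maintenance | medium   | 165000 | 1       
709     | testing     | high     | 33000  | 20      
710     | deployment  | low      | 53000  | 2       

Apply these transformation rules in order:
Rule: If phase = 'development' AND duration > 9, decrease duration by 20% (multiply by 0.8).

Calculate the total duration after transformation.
89.4

Step 1: Find records where phase = 'development' AND duration > 9
Step 2: 2 records match, summing to 23
Step 3: After multiplier: 23 × 0.8 = 18.4
Step 4: Unaffected records sum: 71
Step 5: Final sum = 18.4 + 71 = 89.4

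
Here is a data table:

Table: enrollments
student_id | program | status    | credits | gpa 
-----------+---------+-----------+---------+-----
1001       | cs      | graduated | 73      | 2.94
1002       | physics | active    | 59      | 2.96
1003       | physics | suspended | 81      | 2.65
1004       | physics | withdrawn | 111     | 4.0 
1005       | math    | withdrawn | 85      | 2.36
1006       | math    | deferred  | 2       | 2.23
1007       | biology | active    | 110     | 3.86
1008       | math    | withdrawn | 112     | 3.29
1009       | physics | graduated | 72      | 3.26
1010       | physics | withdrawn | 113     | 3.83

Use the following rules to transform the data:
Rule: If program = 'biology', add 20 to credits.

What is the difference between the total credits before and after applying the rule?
20

Step 1: Original sum of credits = 818
Step 2: 1 records have program = 'biology'
Step 3: Each affected record changes by 20
Step 4: Total change = 1 × 20 = 20
Step 5: New sum = 818 + 20 = 838
Step 6: Difference = |838 - 818| = 20
        (Sum increased by 20)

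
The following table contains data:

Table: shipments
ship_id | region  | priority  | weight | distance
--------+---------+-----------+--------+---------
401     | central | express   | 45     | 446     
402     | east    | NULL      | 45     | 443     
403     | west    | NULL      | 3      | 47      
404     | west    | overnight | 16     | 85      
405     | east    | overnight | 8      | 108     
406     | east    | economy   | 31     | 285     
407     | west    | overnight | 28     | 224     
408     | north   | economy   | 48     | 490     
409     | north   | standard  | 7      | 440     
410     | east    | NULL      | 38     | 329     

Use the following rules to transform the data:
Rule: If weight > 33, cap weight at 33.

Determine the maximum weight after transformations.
33

Step 1: Original maximum weight = 48
Step 2: Apply cap at 33
Step 3: 4 records had weight > 33 and were capped
Step 4: Maximum after transformation = 33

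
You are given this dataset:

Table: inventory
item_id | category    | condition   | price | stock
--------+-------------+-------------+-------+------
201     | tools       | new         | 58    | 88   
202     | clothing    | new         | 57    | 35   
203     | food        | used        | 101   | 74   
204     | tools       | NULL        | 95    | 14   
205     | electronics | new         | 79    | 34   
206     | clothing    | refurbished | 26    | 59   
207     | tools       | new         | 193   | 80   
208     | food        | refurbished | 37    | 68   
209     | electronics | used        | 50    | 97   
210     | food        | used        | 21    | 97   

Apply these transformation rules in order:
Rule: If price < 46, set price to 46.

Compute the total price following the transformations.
771

Step 1: 3 records have price < 46
Step 2: These records originally summed to 84
Step 3: After setting to minimum: 3 × 46 = 138
Step 4: Unaffected records sum: 633
Step 5: Final sum = 138 + 633 = 771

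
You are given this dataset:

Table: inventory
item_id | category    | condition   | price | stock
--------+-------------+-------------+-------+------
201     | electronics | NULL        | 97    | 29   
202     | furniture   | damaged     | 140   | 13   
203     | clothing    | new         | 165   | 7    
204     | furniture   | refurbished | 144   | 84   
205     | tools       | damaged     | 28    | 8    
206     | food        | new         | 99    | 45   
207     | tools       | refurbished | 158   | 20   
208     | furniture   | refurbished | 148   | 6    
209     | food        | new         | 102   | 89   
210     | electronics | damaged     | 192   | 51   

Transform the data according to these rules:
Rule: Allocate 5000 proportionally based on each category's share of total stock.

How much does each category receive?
clothing: 99.43, electronics: 1136.36, food: 1903.41, furniture: 1463.07, tools: 397.73

Step 1: Calculate total stock = 352
Step 2: Calculate each category's proportion:
  clothing: 7/352 = 1.99% → 99.43
  electronics: 80/352 = 22.73% → 1136.36
  food: 134/352 = 38.07% → 1903.41
  furniture: 103/352 = 29.26% → 1463.07
  tools: 28/352 = 7.95% → 397.73
Step 3: Verify: sum of allocations ≈ 5000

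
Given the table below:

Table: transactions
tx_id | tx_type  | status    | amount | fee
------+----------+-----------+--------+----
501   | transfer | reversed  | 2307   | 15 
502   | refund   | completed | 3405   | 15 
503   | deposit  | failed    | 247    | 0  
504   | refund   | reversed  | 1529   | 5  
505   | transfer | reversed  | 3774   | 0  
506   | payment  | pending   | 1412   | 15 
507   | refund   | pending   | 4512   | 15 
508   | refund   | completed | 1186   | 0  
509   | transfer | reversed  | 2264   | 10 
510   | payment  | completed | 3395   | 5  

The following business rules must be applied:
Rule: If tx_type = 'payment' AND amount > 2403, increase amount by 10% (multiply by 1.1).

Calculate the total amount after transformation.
24370.5

Step 1: Find records where tx_type = 'payment' AND amount > 2403
Step 2: 1 records match, summing to 3395
Step 3: After multiplier: 3395 × 1.1 = 3734.5
Step 4: Unaffected records sum: 20636
Step 5: Final sum = 3734.5 + 20636 = 24370.5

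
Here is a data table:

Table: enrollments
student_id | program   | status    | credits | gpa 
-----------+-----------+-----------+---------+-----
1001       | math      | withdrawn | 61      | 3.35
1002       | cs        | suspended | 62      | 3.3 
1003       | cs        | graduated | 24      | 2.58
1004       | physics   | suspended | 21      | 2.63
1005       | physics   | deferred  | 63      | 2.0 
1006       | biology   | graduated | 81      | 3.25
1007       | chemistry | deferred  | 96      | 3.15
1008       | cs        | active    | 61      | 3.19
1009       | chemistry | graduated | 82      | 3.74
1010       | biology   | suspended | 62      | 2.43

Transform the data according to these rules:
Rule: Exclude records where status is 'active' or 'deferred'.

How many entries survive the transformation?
7

Step 1: Count records to exclude
  - 1 (active) + 2 (deferred) = 3 records
Step 2: Total records: 10
Step 3: Remaining = 10 - 3 = 7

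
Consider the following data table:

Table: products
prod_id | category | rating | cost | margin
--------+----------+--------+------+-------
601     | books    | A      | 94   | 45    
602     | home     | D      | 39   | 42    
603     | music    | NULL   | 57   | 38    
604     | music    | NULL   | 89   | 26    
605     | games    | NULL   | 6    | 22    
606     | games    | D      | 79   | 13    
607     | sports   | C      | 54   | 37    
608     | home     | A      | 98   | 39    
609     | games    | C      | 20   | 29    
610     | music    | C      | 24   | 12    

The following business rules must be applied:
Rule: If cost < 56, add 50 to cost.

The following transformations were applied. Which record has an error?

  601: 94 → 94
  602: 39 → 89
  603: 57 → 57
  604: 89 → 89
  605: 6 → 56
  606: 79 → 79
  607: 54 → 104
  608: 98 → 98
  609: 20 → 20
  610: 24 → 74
Record 609 has an error. The correct transformed value should be 70, not 20.

Step 1: Check each record against the rule
Step 2: Record 609 has cost = 20
Step 3: Since 20 < 56, the bonus should have been applied
Step 4: Correct value = 70, but claimed value = 20
Conclusion: Record 609 has the error.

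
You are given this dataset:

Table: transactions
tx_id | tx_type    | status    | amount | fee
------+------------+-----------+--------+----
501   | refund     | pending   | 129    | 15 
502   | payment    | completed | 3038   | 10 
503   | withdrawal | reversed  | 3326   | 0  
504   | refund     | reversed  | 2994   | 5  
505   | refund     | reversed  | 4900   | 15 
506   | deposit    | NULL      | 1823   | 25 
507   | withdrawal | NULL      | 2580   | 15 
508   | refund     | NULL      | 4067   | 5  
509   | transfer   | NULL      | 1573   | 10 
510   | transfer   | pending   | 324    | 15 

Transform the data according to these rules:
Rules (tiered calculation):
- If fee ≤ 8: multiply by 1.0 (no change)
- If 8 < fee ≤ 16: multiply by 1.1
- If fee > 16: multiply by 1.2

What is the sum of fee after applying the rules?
128.0

Step 1: Tier 1 (fee ≤ 8): 3 records, sum = 10 × 1.0 = 10.0
Step 2: Tier 2 (8 < fee ≤ 16): 6 records, sum = 80 × 1.1 = 88.0
Step 3: Tier 3 (fee > 16): 1 records, sum = 25 × 1.2 = 30.0
Step 4: Final sum = 10.0 + 88.0 + 30.0 = 128.0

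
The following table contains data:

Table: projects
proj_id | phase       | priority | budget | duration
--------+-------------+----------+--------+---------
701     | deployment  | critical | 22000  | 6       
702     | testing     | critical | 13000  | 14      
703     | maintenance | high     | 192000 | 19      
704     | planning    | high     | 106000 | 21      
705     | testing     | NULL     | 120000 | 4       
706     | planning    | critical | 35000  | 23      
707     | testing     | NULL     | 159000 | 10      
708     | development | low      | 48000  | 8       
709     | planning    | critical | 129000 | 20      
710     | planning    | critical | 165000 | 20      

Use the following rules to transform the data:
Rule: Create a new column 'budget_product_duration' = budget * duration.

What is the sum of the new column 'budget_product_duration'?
15327000

Step 1: For each record, compute budget * duration
Example calculations:
  22000 * 6 = 132000
  13000 * 14 = 182000
  192000 * 19 = 3648000
  ...
Step 2: Sum all derived values
Step 3: Total = 15327000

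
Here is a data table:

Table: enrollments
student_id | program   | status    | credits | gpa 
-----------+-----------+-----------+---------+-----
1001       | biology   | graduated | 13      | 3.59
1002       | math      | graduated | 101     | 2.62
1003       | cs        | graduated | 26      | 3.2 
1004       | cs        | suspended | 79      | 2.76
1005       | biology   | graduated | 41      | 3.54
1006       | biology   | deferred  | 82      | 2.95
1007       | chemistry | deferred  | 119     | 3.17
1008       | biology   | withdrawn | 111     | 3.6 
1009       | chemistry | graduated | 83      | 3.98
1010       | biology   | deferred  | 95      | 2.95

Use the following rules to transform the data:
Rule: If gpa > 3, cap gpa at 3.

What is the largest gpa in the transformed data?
3

Step 1: Original maximum gpa = 3.98
Step 2: Apply cap at 3
Step 3: 6 records had gpa > 3 and were capped
Step 4: Maximum after transformation = 3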